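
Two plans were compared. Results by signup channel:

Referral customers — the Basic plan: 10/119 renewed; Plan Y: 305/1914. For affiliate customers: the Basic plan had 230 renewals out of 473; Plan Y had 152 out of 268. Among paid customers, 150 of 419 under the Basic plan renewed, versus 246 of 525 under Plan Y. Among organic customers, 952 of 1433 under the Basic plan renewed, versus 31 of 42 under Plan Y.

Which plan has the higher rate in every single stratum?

Plan Y

Referral: the Basic plan 10/119 = 8.4%, Plan Y 305/1914 = 15.9% → Plan Y
Affiliate: the Basic plan 230/473 = 48.6%, Plan Y 152/268 = 56.7% → Plan Y
Paid: the Basic plan 150/419 = 35.8%, Plan Y 246/525 = 46.9% → Plan Y
Organic: the Basic plan 952/1433 = 66.4%, Plan Y 31/42 = 73.8% → Plan Y
Plan Y has the higher rate in all 4 groups.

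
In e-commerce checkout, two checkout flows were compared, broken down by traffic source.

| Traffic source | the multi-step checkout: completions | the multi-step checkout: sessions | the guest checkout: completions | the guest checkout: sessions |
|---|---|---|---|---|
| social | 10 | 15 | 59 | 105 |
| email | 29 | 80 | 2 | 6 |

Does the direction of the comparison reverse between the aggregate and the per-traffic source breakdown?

Social: the multi-step checkout 10/15 = 66.7%, the guest checkout 59/105 = 56.2% → the multi-step checkout
Email: the multi-step checkout 29/80 = 36.2%, the guest checkout 2/6 = 33.3% → the multi-step checkout
Overall: the multi-step checkout 39/95 = 41.1%, the guest checkout 61/111 = 55.0% → the guest checkout
The multi-step checkout wins each traffic group but the guest checkout wins overall — the comparison reverses. The multi-step checkout's sessions skew toward email, which has a lower base rate.

Yes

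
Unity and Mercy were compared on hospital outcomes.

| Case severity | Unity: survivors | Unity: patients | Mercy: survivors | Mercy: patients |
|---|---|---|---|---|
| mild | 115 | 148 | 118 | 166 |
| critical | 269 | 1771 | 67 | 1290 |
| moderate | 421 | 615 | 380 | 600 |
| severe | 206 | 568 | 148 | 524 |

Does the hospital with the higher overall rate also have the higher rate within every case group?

Mild: Unity 115/148 = 77.7%, Mercy 118/166 = 71.1% → Unity
Critical: Unity 269/1771 = 15.2%, Mercy 67/1290 = 5.2% → Unity
Moderate: Unity 421/615 = 68.5%, Mercy 380/600 = 63.3% → Unity
Severe: Unity 206/568 = 36.3%, Mercy 148/524 = 28.2% → Unity
Overall: Unity 1011/3102 = 32.6%, Mercy 713/2580 = 27.6% → Unity
Unity wins overall and in every case group — no reversal.

Yes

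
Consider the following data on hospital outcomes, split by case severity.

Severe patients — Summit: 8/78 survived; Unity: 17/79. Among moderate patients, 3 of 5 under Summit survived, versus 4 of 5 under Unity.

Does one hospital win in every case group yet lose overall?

No

Severe: Summit 8/78 = 10.3%, Unity 17/79 = 21.5% → Unity
Moderate: Summit 3/5 = 60.0%, Unity 4/5 = 80.0% → Unity
Overall: Summit 11/83 = 13.3%, Unity 21/84 = 25.0% → Unity
Unity wins overall and in every case group — no reversal.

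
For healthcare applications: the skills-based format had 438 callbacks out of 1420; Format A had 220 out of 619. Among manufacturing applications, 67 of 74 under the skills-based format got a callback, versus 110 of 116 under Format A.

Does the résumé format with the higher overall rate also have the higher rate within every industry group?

Healthcare: the skills-based format 438/1420 = 30.8%, Format A 220/619 = 35.5% → Format A
Manufacturing: the skills-based format 67/74 = 90.5%, Format A 110/116 = 94.8% → Format A
Overall: the skills-based format 505/1494 = 33.8%, Format A 330/735 = 44.9% → Format A
Format A wins overall and in every industry group — no reversal.

Yes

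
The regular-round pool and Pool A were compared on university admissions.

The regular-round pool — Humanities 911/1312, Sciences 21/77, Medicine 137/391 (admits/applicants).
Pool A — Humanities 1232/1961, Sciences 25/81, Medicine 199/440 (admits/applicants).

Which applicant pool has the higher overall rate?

the regular-round pool

Humanities: the regular-round pool 911/1312 = 69.4%, Pool A 1232/1961 = 62.8% → the regular-round pool
Sciences: the regular-round pool 21/77 = 27.3%, Pool A 25/81 = 30.9% → Pool A
Medicine: the regular-round pool 137/391 = 35.0%, Pool A 199/440 = 45.2% → Pool A
Overall: the regular-round pool 1069/1780 = 60.1%, Pool A 1456/2482 = 58.7% → the regular-round pool
(Neither sweeps every department group, but the regular-round pool has the higher pooled rate.)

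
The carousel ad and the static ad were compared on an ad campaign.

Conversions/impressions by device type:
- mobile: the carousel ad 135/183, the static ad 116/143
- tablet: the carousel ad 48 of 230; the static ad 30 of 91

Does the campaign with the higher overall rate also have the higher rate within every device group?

Yes

Mobile: the carousel ad 135/183 = 73.8%, the static ad 116/143 = 81.1% → the static ad
Tablet: the carousel ad 48/230 = 20.9%, the static ad 30/91 = 33.0% → the static ad
Overall: the carousel ad 183/413 = 44.3%, the static ad 146/234 = 62.4% → the static ad
The static ad wins overall and in every device group — no reversal.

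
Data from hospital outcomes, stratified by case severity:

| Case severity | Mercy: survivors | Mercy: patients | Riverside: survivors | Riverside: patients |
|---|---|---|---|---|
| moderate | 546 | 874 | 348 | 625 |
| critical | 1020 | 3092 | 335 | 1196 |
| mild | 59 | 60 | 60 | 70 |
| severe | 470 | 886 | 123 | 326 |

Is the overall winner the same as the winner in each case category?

Yes

Moderate: Mercy 546/874 = 62.5%, Riverside 348/625 = 55.7% → Mercy
Critical: Mercy 1020/3092 = 33.0%, Riverside 335/1196 = 28.0% → Mercy
Mild: Mercy 59/60 = 98.3%, Riverside 60/70 = 85.7% → Mercy
Severe: Mercy 470/886 = 53.0%, Riverside 123/326 = 37.7% → Mercy
Overall: Mercy 2095/4912 = 42.7%, Riverside 866/2217 = 39.1% → Mercy
Mercy wins overall and in every case group — no reversal.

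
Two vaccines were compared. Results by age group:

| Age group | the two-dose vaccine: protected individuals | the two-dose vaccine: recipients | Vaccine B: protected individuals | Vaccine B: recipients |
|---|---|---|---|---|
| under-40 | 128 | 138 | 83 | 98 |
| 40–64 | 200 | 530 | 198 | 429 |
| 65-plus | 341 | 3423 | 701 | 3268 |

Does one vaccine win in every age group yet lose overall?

Under-40: the two-dose vaccine 128/138 = 92.8%, Vaccine B 83/98 = 84.7% → the two-dose vaccine
40–64: the two-dose vaccine 200/530 = 37.7%, Vaccine B 198/429 = 46.2% → Vaccine B
65-plus: the two-dose vaccine 341/3423 = 10.0%, Vaccine B 701/3268 = 21.5% → Vaccine B
Overall: the two-dose vaccine 669/4091 = 16.4%, Vaccine B 982/3795 = 25.9% → Vaccine B
Neither sweeps: the two-dose vaccine wins 1 of 3 groups, Vaccine B wins 2. Vaccine B wins overall but not every group — no Simpson reversal.

No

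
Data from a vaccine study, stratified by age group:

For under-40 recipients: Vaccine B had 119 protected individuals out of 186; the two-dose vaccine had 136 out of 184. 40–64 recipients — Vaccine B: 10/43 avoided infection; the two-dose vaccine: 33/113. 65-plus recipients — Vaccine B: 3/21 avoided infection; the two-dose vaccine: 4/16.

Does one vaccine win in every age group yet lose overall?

No

Under-40: Vaccine B 119/186 = 64.0%, the two-dose vaccine 136/184 = 73.9% → the two-dose vaccine
40–64: Vaccine B 10/43 = 23.3%, the two-dose vaccine 33/113 = 29.2% → the two-dose vaccine
65-plus: Vaccine B 3/21 = 14.3%, the two-dose vaccine 4/16 = 25.0% → the two-dose vaccine
Overall: Vaccine B 132/250 = 52.8%, the two-dose vaccine 173/313 = 55.3% → the two-dose vaccine
The two-dose vaccine wins overall and in every age group — no reversal.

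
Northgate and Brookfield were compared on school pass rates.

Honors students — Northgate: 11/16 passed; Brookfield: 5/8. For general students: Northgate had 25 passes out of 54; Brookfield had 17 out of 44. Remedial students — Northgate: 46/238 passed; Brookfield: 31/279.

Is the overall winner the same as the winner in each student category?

Honors: Northgate 11/16 = 68.8%, Brookfield 5/8 = 62.5% → Northgate
General: Northgate 25/54 = 46.3%, Brookfield 17/44 = 38.6% → Northgate
Remedial: Northgate 46/238 = 19.3%, Brookfield 31/279 = 11.1% → Northgate
Overall: Northgate 82/308 = 26.6%, Brookfield 53/331 = 16.0% → Northgate
Northgate wins overall and in every student group — no reversal.

Yes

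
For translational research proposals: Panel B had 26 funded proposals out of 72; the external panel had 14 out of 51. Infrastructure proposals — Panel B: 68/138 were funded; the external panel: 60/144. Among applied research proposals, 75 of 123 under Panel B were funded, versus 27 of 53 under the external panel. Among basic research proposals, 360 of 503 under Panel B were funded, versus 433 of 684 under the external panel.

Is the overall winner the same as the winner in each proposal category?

Yes

Translational research: Panel B 26/72 = 36.1%, the external panel 14/51 = 27.5% → Panel B
Infrastructure: Panel B 68/138 = 49.3%, the external panel 60/144 = 41.7% → Panel B
Applied research: Panel B 75/123 = 61.0%, the external panel 27/53 = 50.9% → Panel B
Basic research: Panel B 360/503 = 71.6%, the external panel 433/684 = 63.3% → Panel B
Overall: Panel B 529/836 = 63.3%, the external panel 534/932 = 57.3% → Panel B
Panel B wins overall and in every proposal group — no reversal.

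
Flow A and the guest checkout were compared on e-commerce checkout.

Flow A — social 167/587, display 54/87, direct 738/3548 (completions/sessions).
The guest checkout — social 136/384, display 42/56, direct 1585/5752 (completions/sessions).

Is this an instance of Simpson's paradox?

No

Social: Flow A 167/587 = 28.4%, the guest checkout 136/384 = 35.4% → the guest checkout
Display: Flow A 54/87 = 62.1%, the guest checkout 42/56 = 75.0% → the guest checkout
Direct: Flow A 738/3548 = 20.8%, the guest checkout 1585/5752 = 27.6% → the guest checkout
Overall: Flow A 959/4222 = 22.7%, the guest checkout 1763/6192 = 28.5% → the guest checkout
The guest checkout wins overall and in every traffic group — no reversal.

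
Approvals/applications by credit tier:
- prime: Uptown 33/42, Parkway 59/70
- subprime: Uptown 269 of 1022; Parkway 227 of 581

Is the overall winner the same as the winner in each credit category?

Yes

Prime: Uptown 33/42 = 78.6%, Parkway 59/70 = 84.3% → Parkway
Subprime: Uptown 269/1022 = 26.3%, Parkway 227/581 = 39.1% → Parkway
Overall: Uptown 302/1064 = 28.4%, Parkway 286/651 = 43.9% → Parkway
Parkway wins overall and in every credit group — no reversal.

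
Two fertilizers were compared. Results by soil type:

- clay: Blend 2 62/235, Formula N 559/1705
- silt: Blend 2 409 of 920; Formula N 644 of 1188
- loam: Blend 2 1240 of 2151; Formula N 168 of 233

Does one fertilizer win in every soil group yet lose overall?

Yes

Clay: Blend 2 62/235 = 26.4%, Formula N 559/1705 = 32.8% → Formula N
Silt: Blend 2 409/920 = 44.5%, Formula N 644/1188 = 54.2% → Formula N
Loam: Blend 2 1240/2151 = 57.6%, Formula N 168/233 = 72.1% → Formula N
Overall: Blend 2 1711/3306 = 51.8%, Formula N 1371/3126 = 43.9% → Blend 2
Formula N wins each soil group but Blend 2 wins overall — the comparison reverses. Formula N's plots skew toward clay, which has a lower base rate.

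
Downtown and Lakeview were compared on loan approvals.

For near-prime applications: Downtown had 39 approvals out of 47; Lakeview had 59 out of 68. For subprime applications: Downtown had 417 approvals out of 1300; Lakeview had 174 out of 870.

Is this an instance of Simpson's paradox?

Near-prime: Downtown 39/47 = 83.0%, Lakeview 59/68 = 86.8% → Lakeview
Subprime: Downtown 417/1300 = 32.1%, Lakeview 174/870 = 20.0% → Downtown
Overall: Downtown 456/1347 = 33.9%, Lakeview 233/938 = 24.8% → Downtown
Neither sweeps: Downtown wins 1 of 2 groups, Lakeview wins 1. Downtown wins overall but not every group — no Simpson reversal.

No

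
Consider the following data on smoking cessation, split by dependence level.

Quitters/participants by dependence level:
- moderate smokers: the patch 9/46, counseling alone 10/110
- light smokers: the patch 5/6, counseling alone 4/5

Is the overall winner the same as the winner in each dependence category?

Moderate smokers: the patch 9/46 = 19.6%, counseling alone 10/110 = 9.1% → the patch
Light smokers: the patch 5/6 = 83.3%, counseling alone 4/5 = 80.0% → the patch
Overall: the patch 14/52 = 26.9%, counseling alone 14/115 = 12.2% → the patch
The patch wins overall and in every dependence group — no reversal.

Yes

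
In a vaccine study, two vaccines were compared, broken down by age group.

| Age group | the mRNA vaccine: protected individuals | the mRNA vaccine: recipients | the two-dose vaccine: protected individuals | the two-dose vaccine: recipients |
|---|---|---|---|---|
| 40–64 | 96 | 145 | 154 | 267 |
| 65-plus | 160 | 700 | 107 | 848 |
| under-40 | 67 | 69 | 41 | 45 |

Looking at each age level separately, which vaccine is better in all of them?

the mRNA vaccine

40–64: the mRNA vaccine 96/145 = 66.2%, the two-dose vaccine 154/267 = 57.7% → the mRNA vaccine
65-plus: the mRNA vaccine 160/700 = 22.9%, the two-dose vaccine 107/848 = 12.6% → the mRNA vaccine
Under-40: the mRNA vaccine 67/69 = 97.1%, the two-dose vaccine 41/45 = 91.1% → the mRNA vaccine
The mRNA vaccine has the higher rate in all 3 groups.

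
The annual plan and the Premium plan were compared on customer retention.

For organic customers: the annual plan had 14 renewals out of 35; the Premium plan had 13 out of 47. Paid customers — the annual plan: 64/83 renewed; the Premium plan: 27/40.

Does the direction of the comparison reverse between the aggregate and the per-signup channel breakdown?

No

Organic: the annual plan 14/35 = 40.0%, the Premium plan 13/47 = 27.7% → the annual plan
Paid: the annual plan 64/83 = 77.1%, the Premium plan 27/40 = 67.5% → the annual plan
Overall: the annual plan 78/118 = 66.1%, the Premium plan 40/87 = 46.0% → the annual plan
The annual plan wins overall and in every signup group — no reversal.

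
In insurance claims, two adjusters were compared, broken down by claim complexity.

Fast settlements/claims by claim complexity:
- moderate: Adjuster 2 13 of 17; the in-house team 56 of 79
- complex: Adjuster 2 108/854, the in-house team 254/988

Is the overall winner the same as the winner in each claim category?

No

Moderate: Adjuster 2 13/17 = 76.5%, the in-house team 56/79 = 70.9% → Adjuster 2
Complex: Adjuster 2 108/854 = 12.6%, the in-house team 254/988 = 25.7% → the in-house team
Overall: Adjuster 2 121/871 = 13.9%, the in-house team 310/1067 = 29.1% → the in-house team
Neither sweeps: Adjuster 2 wins 1 of 2 groups, the in-house team wins 1. The in-house team wins overall but not every group — no Simpson reversal.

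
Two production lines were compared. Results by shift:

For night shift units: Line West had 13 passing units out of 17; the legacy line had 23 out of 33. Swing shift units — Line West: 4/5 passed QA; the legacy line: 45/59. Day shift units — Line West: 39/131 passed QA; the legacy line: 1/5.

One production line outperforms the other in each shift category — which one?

Night shift: Line West 13/17 = 76.5%, the legacy line 23/33 = 69.7% → Line West
Swing shift: Line West 4/5 = 80.0%, the legacy line 45/59 = 76.3% → Line West
Day shift: Line West 39/131 = 29.8%, the legacy line 1/5 = 20.0% → Line West
Line West has the higher rate in all 3 groups.

Line West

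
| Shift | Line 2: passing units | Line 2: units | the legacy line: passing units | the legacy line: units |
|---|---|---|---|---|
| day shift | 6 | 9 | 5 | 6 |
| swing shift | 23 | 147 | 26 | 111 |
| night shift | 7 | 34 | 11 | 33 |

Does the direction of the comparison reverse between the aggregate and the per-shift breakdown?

Day shift: Line 2 6/9 = 66.7%, the legacy line 5/6 = 83.3% → the legacy line
Swing shift: Line 2 23/147 = 15.6%, the legacy line 26/111 = 23.4% → the legacy line
Night shift: Line 2 7/34 = 20.6%, the legacy line 11/33 = 33.3% → the legacy line
Overall: Line 2 36/190 = 18.9%, the legacy line 42/150 = 28.0% → the legacy line
The legacy line wins overall and in every shift group — no reversal.

No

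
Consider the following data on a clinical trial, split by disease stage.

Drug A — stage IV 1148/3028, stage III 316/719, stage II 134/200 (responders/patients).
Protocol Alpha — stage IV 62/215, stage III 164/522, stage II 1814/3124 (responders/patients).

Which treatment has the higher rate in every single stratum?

Drug A

Stage IV: Drug A 1148/3028 = 37.9%, Protocol Alpha 62/215 = 28.8% → Drug A
Stage III: Drug A 316/719 = 43.9%, Protocol Alpha 164/522 = 31.4% → Drug A
Stage II: Drug A 134/200 = 67.0%, Protocol Alpha 1814/3124 = 58.1% → Drug A
Drug A has the higher rate in all 3 groups.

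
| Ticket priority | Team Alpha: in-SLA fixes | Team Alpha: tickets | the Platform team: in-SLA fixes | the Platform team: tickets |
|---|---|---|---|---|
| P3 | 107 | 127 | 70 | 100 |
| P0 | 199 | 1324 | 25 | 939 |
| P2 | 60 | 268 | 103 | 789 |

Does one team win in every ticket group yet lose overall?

P3: Team Alpha 107/127 = 84.3%, the Platform team 70/100 = 70.0% → Team Alpha
P0: Team Alpha 199/1324 = 15.0%, the Platform team 25/939 = 2.7% → Team Alpha
P2: Team Alpha 60/268 = 22.4%, the Platform team 103/789 = 13.1% → Team Alpha
Overall: Team Alpha 366/1719 = 21.3%, the Platform team 198/1828 = 10.8% → Team Alpha
Team Alpha wins overall and in every ticket group — no reversal.

No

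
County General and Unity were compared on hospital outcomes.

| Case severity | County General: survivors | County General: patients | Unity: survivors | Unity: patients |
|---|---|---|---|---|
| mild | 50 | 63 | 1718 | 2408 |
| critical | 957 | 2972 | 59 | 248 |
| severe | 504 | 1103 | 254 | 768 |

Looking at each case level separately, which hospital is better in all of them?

County General

Mild: County General 50/63 = 79.4%, Unity 1718/2408 = 71.3% → County General
Critical: County General 957/2972 = 32.2%, Unity 59/248 = 23.8% → County General
Severe: County General 504/1103 = 45.7%, Unity 254/768 = 33.1% → County General
County General has the higher rate in all 3 groups.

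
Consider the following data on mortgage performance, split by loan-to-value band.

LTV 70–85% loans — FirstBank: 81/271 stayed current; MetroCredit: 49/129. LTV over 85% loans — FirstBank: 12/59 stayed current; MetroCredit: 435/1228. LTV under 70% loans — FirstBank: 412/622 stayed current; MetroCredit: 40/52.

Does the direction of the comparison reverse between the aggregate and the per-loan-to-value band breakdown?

Yes

LTV 70–85%: FirstBank 81/271 = 29.9%, MetroCredit 49/129 = 38.0% → MetroCredit
LTV over 85%: FirstBank 12/59 = 20.3%, MetroCredit 435/1228 = 35.4% → MetroCredit
LTV under 70%: FirstBank 412/622 = 66.2%, MetroCredit 40/52 = 76.9% → MetroCredit
Overall: FirstBank 505/952 = 53.0%, MetroCredit 524/1409 = 37.2% → FirstBank
MetroCredit wins each loan-to-value group but FirstBank wins overall — the comparison reverses. MetroCredit's loans skew toward LTV over 85%, which has a lower base rate.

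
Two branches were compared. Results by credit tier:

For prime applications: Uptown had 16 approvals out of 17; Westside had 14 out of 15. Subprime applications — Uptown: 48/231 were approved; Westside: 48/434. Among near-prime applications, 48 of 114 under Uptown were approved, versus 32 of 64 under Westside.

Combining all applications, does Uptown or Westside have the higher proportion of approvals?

Prime: Uptown 16/17 = 94.1%, Westside 14/15 = 93.3% → Uptown
Subprime: Uptown 48/231 = 20.8%, Westside 48/434 = 11.1% → Uptown
Near-prime: Uptown 48/114 = 42.1%, Westside 32/64 = 50.0% → Westside
Overall: Uptown 112/362 = 30.9%, Westside 94/513 = 18.3% → Uptown
(Neither sweeps every credit group, but Uptown has the higher pooled rate.)

Uptown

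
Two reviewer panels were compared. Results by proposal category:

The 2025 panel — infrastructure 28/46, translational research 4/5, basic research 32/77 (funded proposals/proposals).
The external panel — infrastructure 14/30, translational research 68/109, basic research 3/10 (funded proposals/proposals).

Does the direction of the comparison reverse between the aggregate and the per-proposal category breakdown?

Yes

Infrastructure: the 2025 panel 28/46 = 60.9%, the external panel 14/30 = 46.7% → the 2025 panel
Translational research: the 2025 panel 4/5 = 80.0%, the external panel 68/109 = 62.4% → the 2025 panel
Basic research: the 2025 panel 32/77 = 41.6%, the external panel 3/10 = 30.0% → the 2025 panel
Overall: the 2025 panel 64/128 = 50.0%, the external panel 85/149 = 57.0% → the external panel
The 2025 panel wins each proposal group but the external panel wins overall — the comparison reverses. The 2025 panel's proposals skew toward basic research, which has a lower base rate.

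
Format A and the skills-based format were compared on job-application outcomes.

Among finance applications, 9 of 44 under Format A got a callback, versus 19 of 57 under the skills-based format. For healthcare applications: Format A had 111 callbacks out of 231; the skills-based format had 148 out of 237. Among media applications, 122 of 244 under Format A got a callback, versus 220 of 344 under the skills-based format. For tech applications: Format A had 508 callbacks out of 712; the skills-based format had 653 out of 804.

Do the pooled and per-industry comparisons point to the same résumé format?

Finance: Format A 9/44 = 20.5%, the skills-based format 19/57 = 33.3% → the skills-based format
Healthcare: Format A 111/231 = 48.1%, the skills-based format 148/237 = 62.4% → the skills-based format
Media: Format A 122/244 = 50.0%, the skills-based format 220/344 = 64.0% → the skills-based format
Tech: Format A 508/712 = 71.3%, the skills-based format 653/804 = 81.2% → the skills-based format
Overall: Format A 750/1231 = 60.9%, the skills-based format 1040/1442 = 72.1% → the skills-based format
The skills-based format wins overall and in every industry group — no reversal.

Yes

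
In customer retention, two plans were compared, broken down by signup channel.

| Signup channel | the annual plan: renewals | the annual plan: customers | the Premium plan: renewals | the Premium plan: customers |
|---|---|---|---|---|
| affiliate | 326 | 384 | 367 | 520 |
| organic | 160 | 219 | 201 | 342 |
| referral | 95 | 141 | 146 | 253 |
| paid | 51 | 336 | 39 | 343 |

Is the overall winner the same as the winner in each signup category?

Yes

Affiliate: the annual plan 326/384 = 84.9%, the Premium plan 367/520 = 70.6% → the annual plan
Organic: the annual plan 160/219 = 73.1%, the Premium plan 201/342 = 58.8% → the annual plan
Referral: the annual plan 95/141 = 67.4%, the Premium plan 146/253 = 57.7% → the annual plan
Paid: the annual plan 51/336 = 15.2%, the Premium plan 39/343 = 11.4% → the annual plan
Overall: the annual plan 632/1080 = 58.5%, the Premium plan 753/1458 = 51.6% → the annual plan
The annual plan wins overall and in every signup group — no reversal.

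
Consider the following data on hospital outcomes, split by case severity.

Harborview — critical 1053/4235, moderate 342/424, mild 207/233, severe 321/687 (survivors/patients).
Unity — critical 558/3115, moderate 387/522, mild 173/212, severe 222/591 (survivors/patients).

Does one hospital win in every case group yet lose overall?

No

Critical: Harborview 1053/4235 = 24.9%, Unity 558/3115 = 17.9% → Harborview
Moderate: Harborview 342/424 = 80.7%, Unity 387/522 = 74.1% → Harborview
Mild: Harborview 207/233 = 88.8%, Unity 173/212 = 81.6% → Harborview
Severe: Harborview 321/687 = 46.7%, Unity 222/591 = 37.6% → Harborview
Overall: Harborview 1923/5579 = 34.5%, Unity 1340/4440 = 30.2% → Harborview
Harborview wins overall and in every case group — no reversal.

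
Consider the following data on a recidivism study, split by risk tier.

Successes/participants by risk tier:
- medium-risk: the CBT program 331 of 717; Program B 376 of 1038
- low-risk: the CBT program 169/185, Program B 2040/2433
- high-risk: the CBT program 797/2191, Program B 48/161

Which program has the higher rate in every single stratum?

Medium-risk: the CBT program 331/717 = 46.2%, Program B 376/1038 = 36.2% → the CBT program
Low-risk: the CBT program 169/185 = 91.4%, Program B 2040/2433 = 83.8% → the CBT program
High-risk: the CBT program 797/2191 = 36.4%, Program B 48/161 = 29.8% → the CBT program
The CBT program has the higher rate in all 3 groups.

the CBT program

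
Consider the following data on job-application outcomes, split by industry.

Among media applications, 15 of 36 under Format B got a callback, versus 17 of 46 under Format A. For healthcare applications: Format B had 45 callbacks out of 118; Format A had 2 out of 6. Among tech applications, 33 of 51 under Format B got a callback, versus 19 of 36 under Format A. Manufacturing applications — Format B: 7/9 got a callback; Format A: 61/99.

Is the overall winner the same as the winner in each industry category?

Media: Format B 15/36 = 41.7%, Format A 17/46 = 37.0% → Format B
Healthcare: Format B 45/118 = 38.1%, Format A 2/6 = 33.3% → Format B
Tech: Format B 33/51 = 64.7%, Format A 19/36 = 52.8% → Format B
Manufacturing: Format B 7/9 = 77.8%, Format A 61/99 = 61.6% → Format B
Overall: Format B 100/214 = 46.7%, Format A 99/187 = 52.9% → Format A
Format B wins each industry group but Format A wins overall — the comparison reverses. Format B's applications skew toward healthcare, which has a lower base rate.

No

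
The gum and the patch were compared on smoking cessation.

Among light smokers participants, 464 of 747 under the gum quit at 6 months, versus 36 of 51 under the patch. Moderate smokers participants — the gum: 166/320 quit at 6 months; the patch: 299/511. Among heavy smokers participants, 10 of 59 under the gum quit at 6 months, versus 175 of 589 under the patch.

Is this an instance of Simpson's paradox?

Yes

Light smokers: the gum 464/747 = 62.1%, the patch 36/51 = 70.6% → the patch
Moderate smokers: the gum 166/320 = 51.9%, the patch 299/511 = 58.5% → the patch
Heavy smokers: the gum 10/59 = 16.9%, the patch 175/589 = 29.7% → the patch
Overall: the gum 640/1126 = 56.8%, the patch 510/1151 = 44.3% → the gum
The patch wins each dependence group but the gum wins overall — the comparison reverses. The patch's participants skew toward heavy smokers, which has a lower base rate.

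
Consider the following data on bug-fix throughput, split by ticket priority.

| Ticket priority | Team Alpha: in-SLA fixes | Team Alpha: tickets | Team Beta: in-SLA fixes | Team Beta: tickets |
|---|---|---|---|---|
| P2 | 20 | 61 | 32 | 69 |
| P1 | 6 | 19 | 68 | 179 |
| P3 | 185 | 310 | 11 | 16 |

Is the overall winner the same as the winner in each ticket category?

P2: Team Alpha 20/61 = 32.8%, Team Beta 32/69 = 46.4% → Team Beta
P1: Team Alpha 6/19 = 31.6%, Team Beta 68/179 = 38.0% → Team Beta
P3: Team Alpha 185/310 = 59.7%, Team Beta 11/16 = 68.8% → Team Beta
Overall: Team Alpha 211/390 = 54.1%, Team Beta 111/264 = 42.0% → Team Alpha
Team Beta wins each ticket group but Team Alpha wins overall — the comparison reverses. Team Beta's tickets skew toward P1, which has a lower base rate.

No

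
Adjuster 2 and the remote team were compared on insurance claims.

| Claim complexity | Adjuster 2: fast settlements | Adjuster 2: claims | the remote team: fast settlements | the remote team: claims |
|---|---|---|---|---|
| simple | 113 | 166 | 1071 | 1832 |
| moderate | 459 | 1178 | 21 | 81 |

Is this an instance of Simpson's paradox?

Simple: Adjuster 2 113/166 = 68.1%, the remote team 1071/1832 = 58.5% → Adjuster 2
Moderate: Adjuster 2 459/1178 = 39.0%, the remote team 21/81 = 25.9% → Adjuster 2
Overall: Adjuster 2 572/1344 = 42.6%, the remote team 1092/1913 = 57.1% → the remote team
Adjuster 2 wins each claim group but the remote team wins overall — the comparison reverses. Adjuster 2's claims skew toward moderate, which has a lower base rate.

Yes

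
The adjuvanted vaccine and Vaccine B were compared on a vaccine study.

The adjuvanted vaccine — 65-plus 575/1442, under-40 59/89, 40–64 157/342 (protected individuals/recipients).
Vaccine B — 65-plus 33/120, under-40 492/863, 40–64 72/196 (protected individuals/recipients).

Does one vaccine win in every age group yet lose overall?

Yes

65-plus: the adjuvanted vaccine 575/1442 = 39.9%, Vaccine B 33/120 = 27.5% → the adjuvanted vaccine
Under-40: the adjuvanted vaccine 59/89 = 66.3%, Vaccine B 492/863 = 57.0% → the adjuvanted vaccine
40–64: the adjuvanted vaccine 157/342 = 45.9%, Vaccine B 72/196 = 36.7% → the adjuvanted vaccine
Overall: the adjuvanted vaccine 791/1873 = 42.2%, Vaccine B 597/1179 = 50.6% → Vaccine B
The adjuvanted vaccine wins each age group but Vaccine B wins overall — the comparison reverses. The adjuvanted vaccine's recipients skew toward 65-plus, which has a lower base rate.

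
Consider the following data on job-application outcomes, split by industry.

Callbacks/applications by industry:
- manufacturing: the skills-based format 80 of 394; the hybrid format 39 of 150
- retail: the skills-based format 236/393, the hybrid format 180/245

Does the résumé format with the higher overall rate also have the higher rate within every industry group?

Manufacturing: the skills-based format 80/394 = 20.3%, the hybrid format 39/150 = 26.0% → the hybrid format
Retail: the skills-based format 236/393 = 60.1%, the hybrid format 180/245 = 73.5% → the hybrid format
Overall: the skills-based format 316/787 = 40.2%, the hybrid format 219/395 = 55.4% → the hybrid format
The hybrid format wins overall and in every industry group — no reversal.

Yes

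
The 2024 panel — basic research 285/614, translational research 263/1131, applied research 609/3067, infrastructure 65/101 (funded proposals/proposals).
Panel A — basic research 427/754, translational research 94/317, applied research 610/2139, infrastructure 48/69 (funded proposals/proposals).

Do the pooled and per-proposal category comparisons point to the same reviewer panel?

Basic research: the 2024 panel 285/614 = 46.4%, Panel A 427/754 = 56.6% → Panel A
Translational research: the 2024 panel 263/1131 = 23.3%, Panel A 94/317 = 29.7% → Panel A
Applied research: the 2024 panel 609/3067 = 19.9%, Panel A 610/2139 = 28.5% → Panel A
Infrastructure: the 2024 panel 65/101 = 64.4%, Panel A 48/69 = 69.6% → Panel A
Overall: the 2024 panel 1222/4913 = 24.9%, Panel A 1179/3279 = 36.0% → Panel A
Panel A wins overall and in every proposal group — no reversal.

Yes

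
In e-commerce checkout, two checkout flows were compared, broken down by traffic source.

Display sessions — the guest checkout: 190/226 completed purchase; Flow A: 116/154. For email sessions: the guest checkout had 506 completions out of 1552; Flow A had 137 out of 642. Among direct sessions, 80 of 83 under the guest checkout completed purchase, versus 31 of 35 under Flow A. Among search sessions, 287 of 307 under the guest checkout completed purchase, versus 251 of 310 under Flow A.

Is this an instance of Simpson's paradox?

Display: the guest checkout 190/226 = 84.1%, Flow A 116/154 = 75.3% → the guest checkout
Email: the guest checkout 506/1552 = 32.6%, Flow A 137/642 = 21.3% → the guest checkout
Direct: the guest checkout 80/83 = 96.4%, Flow A 31/35 = 88.6% → the guest checkout
Search: the guest checkout 287/307 = 93.5%, Flow A 251/310 = 81.0% → the guest checkout
Overall: the guest checkout 1063/2168 = 49.0%, Flow A 535/1141 = 46.9% → the guest checkout
The guest checkout wins overall and in every traffic group — no reversal.

No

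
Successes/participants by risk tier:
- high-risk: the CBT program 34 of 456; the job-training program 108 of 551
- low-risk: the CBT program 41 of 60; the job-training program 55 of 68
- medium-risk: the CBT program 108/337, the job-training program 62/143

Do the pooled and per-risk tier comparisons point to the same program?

Yes

High-risk: the CBT program 34/456 = 7.5%, the job-training program 108/551 = 19.6% → the job-training program
Low-risk: the CBT program 41/60 = 68.3%, the job-training program 55/68 = 80.9% → the job-training program
Medium-risk: the CBT program 108/337 = 32.0%, the job-training program 62/143 = 43.4% → the job-training program
Overall: the CBT program 183/853 = 21.5%, the job-training program 225/762 = 29.5% → the job-training program
The job-training program wins overall and in every risk group — no reversal.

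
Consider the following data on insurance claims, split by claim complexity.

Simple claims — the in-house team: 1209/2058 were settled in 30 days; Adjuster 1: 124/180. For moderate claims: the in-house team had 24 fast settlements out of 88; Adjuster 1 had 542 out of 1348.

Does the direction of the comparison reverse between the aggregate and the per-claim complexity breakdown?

Simple: the in-house team 1209/2058 = 58.7%, Adjuster 1 124/180 = 68.9% → Adjuster 1
Moderate: the in-house team 24/88 = 27.3%, Adjuster 1 542/1348 = 40.2% → Adjuster 1
Overall: the in-house team 1233/2146 = 57.5%, Adjuster 1 666/1528 = 43.6% → the in-house team
Adjuster 1 wins each claim group but the in-house team wins overall — the comparison reverses. Adjuster 1's claims skew toward moderate, which has a lower base rate.

Yes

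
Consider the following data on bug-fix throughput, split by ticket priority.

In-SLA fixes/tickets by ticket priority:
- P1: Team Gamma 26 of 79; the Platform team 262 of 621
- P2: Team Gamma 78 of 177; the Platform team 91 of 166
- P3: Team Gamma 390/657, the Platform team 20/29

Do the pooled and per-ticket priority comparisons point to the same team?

No

P1: Team Gamma 26/79 = 32.9%, the Platform team 262/621 = 42.2% → the Platform team
P2: Team Gamma 78/177 = 44.1%, the Platform team 91/166 = 54.8% → the Platform team
P3: Team Gamma 390/657 = 59.4%, the Platform team 20/29 = 69.0% → the Platform team
Overall: Team Gamma 494/913 = 54.1%, the Platform team 373/816 = 45.7% → Team Gamma
The Platform team wins each ticket group but Team Gamma wins overall — the comparison reverses. The Platform team's tickets skew toward P1, which has a lower base rate.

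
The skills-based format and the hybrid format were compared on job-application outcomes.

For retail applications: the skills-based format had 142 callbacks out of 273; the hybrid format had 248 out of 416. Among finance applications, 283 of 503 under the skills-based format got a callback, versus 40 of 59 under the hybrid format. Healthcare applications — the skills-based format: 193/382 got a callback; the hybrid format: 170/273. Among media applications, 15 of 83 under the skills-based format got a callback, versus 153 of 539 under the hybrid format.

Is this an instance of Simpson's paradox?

Yes

Retail: the skills-based format 142/273 = 52.0%, the hybrid format 248/416 = 59.6% → the hybrid format
Finance: the skills-based format 283/503 = 56.3%, the hybrid format 40/59 = 67.8% → the hybrid format
Healthcare: the skills-based format 193/382 = 50.5%, the hybrid format 170/273 = 62.3% → the hybrid format
Media: the skills-based format 15/83 = 18.1%, the hybrid format 153/539 = 28.4% → the hybrid format
Overall: the skills-based format 633/1241 = 51.0%, the hybrid format 611/1287 = 47.5% → the skills-based format
The hybrid format wins each industry group but the skills-based format wins overall — the comparison reverses. The hybrid format's applications skew toward media, which has a lower base rate.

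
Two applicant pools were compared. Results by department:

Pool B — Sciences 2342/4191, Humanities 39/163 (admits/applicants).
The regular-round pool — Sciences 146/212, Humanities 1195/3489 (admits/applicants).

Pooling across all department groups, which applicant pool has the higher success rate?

Sciences: Pool B 2342/4191 = 55.9%, the regular-round pool 146/212 = 68.9% → the regular-round pool
Humanities: Pool B 39/163 = 23.9%, the regular-round pool 1195/3489 = 34.3% → the regular-round pool
Overall: Pool B 2381/4354 = 54.7%, the regular-round pool 1341/3701 = 36.2% → Pool B
(The regular-round pool wins every department group but Pool B wins overall — the regular-round pool's applicants skew toward the low-rate Humanities group.)

Pool B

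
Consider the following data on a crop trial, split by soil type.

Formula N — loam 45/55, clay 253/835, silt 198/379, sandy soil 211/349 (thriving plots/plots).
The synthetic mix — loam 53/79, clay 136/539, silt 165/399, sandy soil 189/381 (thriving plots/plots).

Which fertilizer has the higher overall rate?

Formula N

Loam: Formula N 45/55 = 81.8%, the synthetic mix 53/79 = 67.1% → Formula N
Clay: Formula N 253/835 = 30.3%, the synthetic mix 136/539 = 25.2% → Formula N
Silt: Formula N 198/379 = 52.2%, the synthetic mix 165/399 = 41.4% → Formula N
Sandy soil: Formula N 211/349 = 60.5%, the synthetic mix 189/381 = 49.6% → Formula N
Overall: Formula N 707/1618 = 43.7%, the synthetic mix 543/1398 = 38.8% → Formula N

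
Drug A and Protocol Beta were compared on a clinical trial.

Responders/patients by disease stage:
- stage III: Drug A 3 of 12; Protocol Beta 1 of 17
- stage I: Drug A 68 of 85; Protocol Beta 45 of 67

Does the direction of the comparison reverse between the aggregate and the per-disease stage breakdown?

No

Stage III: Drug A 3/12 = 25.0%, Protocol Beta 1/17 = 5.9% → Drug A
Stage I: Drug A 68/85 = 80.0%, Protocol Beta 45/67 = 67.2% → Drug A
Overall: Drug A 71/97 = 73.2%, Protocol Beta 46/84 = 54.8% → Drug A
Drug A wins overall and in every disease group — no reversal.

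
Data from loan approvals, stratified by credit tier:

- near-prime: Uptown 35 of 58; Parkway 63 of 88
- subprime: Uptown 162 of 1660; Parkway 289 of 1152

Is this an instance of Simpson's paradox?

Near-prime: Uptown 35/58 = 60.3%, Parkway 63/88 = 71.6% → Parkway
Subprime: Uptown 162/1660 = 9.8%, Parkway 289/1152 = 25.1% → Parkway
Overall: Uptown 197/1718 = 11.5%, Parkway 352/1240 = 28.4% → Parkway
Parkway wins overall and in every credit group — no reversal.

No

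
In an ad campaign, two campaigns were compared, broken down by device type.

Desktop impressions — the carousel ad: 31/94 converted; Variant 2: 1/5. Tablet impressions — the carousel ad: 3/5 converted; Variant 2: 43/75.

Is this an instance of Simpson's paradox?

Yes

Desktop: the carousel ad 31/94 = 33.0%, Variant 2 1/5 = 20.0% → the carousel ad
Tablet: the carousel ad 3/5 = 60.0%, Variant 2 43/75 = 57.3% → the carousel ad
Overall: the carousel ad 34/99 = 34.3%, Variant 2 44/80 = 55.0% → Variant 2
The carousel ad wins each device group but Variant 2 wins overall — the comparison reverses. The carousel ad's impressions skew toward desktop, which has a lower base rate.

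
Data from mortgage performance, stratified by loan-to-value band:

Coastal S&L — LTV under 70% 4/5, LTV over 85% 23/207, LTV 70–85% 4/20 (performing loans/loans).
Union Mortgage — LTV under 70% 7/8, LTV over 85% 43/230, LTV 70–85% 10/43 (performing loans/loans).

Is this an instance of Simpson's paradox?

LTV under 70%: Coastal S&L 4/5 = 80.0%, Union Mortgage 7/8 = 87.5% → Union Mortgage
LTV over 85%: Coastal S&L 23/207 = 11.1%, Union Mortgage 43/230 = 18.7% → Union Mortgage
LTV 70–85%: Coastal S&L 4/20 = 20.0%, Union Mortgage 10/43 = 23.3% → Union Mortgage
Overall: Coastal S&L 31/232 = 13.4%, Union Mortgage 60/281 = 21.4% → Union Mortgage
Union Mortgage wins overall and in every loan-to-value group — no reversal.

No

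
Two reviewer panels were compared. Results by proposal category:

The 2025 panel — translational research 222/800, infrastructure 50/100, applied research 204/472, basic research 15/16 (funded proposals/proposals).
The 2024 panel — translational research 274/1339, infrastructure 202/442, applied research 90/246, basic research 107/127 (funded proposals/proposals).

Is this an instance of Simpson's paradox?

Translational research: the 2025 panel 222/800 = 27.8%, the 2024 panel 274/1339 = 20.5% → the 2025 panel
Infrastructure: the 2025 panel 50/100 = 50.0%, the 2024 panel 202/442 = 45.7% → the 2025 panel
Applied research: the 2025 panel 204/472 = 43.2%, the 2024 panel 90/246 = 36.6% → the 2025 panel
Basic research: the 2025 panel 15/16 = 93.8%, the 2024 panel 107/127 = 84.3% → the 2025 panel
Overall: the 2025 panel 491/1388 = 35.4%, the 2024 panel 673/2154 = 31.2% → the 2025 panel
The 2025 panel wins overall and in every proposal group — no reversal.

No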